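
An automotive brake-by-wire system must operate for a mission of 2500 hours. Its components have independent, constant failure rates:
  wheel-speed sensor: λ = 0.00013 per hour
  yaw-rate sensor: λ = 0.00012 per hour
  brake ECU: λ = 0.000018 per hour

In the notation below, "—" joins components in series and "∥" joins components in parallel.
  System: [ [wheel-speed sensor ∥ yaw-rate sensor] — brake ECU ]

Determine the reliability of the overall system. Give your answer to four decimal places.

R(wheel-speed sensor) = exp(−0.00013 × 2500) = 0.722527
R(yaw-rate sensor) = exp(−0.00012 × 2500) = 0.740818
R(brake ECU) = exp(−0.000018 × 2500) = 0.955997
Parallel (wheel-speed sensor and yaw-rate sensor): 1 − (1 − 0.722527)(1 − 0.740818) = 0.928084
Series ([0.928084] and brake ECU): 0.928084 × 0.955997 = 0.8872

0.8872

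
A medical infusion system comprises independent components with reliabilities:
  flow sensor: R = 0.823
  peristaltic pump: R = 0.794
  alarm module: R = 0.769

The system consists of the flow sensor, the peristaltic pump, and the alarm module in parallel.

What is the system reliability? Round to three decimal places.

0.992

Parallel (flow sensor, peristaltic pump, and alarm module): 1 − (1 − 0.82300)(1 − 0.79400)(1 − 0.76900) = 0.992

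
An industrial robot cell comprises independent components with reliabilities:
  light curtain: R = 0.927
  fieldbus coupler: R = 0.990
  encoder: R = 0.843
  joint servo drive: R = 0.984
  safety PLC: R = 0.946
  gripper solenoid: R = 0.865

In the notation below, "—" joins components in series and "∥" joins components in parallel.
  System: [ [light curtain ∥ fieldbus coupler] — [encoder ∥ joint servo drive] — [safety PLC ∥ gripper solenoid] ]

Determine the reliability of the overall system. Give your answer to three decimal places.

0.989

Parallel (light curtain and fieldbus coupler): 1 − (1 − 0.92700)(1 − 0.99000) = 0.99927
Parallel (encoder and joint servo drive): 1 − (1 − 0.84300)(1 − 0.98400) = 0.99749
Parallel (safety PLC and gripper solenoid): 1 − (1 − 0.94600)(1 − 0.86500) = 0.99271
Series ([0.99927], [0.99749], and [0.99271]): 0.99927 × 0.99749 × 0.99271 = 0.989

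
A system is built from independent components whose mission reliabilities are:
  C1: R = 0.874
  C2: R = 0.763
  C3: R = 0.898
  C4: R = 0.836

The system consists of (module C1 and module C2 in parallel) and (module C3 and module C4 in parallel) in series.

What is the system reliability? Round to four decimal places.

0.9539

Parallel (C1 and C2): 1 − (1 − 0.874000)(1 − 0.763000) = 0.970138
Parallel (C3 and C4): 1 − (1 − 0.898000)(1 − 0.836000) = 0.983272
Series ([0.970138] and [0.983272]): 0.970138 × 0.983272 = 0.9539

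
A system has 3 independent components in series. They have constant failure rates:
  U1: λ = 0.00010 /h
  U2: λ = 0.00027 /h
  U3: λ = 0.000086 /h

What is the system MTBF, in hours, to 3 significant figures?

2190

Series of exponential components: λ_sys = Σ λ_i
λ_sys = 0.00010 + 0.00027 + 0.000086 = 4.5600e-04 /h
MTBF = 1 / λ_sys = 2190 h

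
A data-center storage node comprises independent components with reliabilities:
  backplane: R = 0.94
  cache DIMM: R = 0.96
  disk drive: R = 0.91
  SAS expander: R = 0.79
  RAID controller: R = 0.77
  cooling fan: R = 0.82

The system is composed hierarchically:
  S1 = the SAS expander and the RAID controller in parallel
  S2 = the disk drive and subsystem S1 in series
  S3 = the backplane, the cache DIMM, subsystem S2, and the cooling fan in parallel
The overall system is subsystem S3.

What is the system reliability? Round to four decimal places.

0.9999

Parallel (SAS expander and RAID controller): 1 − (1 − 0.790000)(1 − 0.770000) = 0.951700
Series (disk drive and [0.951700]): 0.910000 × 0.951700 = 0.866047
Parallel (backplane, cache DIMM, [0.866047], and cooling fan): 1 − (1 − 0.940000)(1 − 0.960000)(1 − 0.866047)(1 − 0.820000) = 0.9999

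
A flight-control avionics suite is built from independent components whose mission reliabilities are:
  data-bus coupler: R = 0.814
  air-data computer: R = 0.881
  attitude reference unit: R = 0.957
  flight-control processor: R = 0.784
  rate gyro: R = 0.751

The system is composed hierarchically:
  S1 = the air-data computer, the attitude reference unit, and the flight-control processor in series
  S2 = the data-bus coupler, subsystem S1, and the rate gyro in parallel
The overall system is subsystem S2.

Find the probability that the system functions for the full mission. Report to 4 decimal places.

0.9843

Series (air-data computer, attitude reference unit, and flight-control processor): 0.881000 × 0.957000 × 0.784000 = 0.661004
Parallel (data-bus coupler, [0.661004], and rate gyro): 1 − (1 − 0.814000)(1 − 0.661004)(1 − 0.751000) = 0.9843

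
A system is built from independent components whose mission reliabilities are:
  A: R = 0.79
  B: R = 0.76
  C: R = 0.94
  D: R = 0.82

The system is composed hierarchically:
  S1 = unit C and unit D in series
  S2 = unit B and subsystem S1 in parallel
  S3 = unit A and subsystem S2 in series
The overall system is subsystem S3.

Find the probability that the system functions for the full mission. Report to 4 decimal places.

0.7465

Series (C and D): 0.940000 × 0.820000 = 0.770800
Parallel (B and [0.770800]): 1 − (1 − 0.760000)(1 − 0.770800) = 0.944992
Series (A and [0.944992]): 0.790000 × 0.944992 = 0.7465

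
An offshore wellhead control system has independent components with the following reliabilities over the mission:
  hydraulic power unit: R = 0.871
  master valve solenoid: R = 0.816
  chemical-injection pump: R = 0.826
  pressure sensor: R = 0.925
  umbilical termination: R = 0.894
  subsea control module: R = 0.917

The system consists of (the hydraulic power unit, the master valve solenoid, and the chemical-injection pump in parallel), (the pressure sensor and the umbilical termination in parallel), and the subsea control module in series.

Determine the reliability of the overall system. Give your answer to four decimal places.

0.9060

Parallel (hydraulic power unit, master valve solenoid, and chemical-injection pump): 1 − (1 − 0.871000)(1 − 0.816000)(1 − 0.826000) = 0.995870
Parallel (pressure sensor and umbilical termination): 1 − (1 − 0.925000)(1 − 0.894000) = 0.992050
Series ([0.995870], [0.992050], and subsea control module): 0.995870 × 0.992050 × 0.917000 = 0.9060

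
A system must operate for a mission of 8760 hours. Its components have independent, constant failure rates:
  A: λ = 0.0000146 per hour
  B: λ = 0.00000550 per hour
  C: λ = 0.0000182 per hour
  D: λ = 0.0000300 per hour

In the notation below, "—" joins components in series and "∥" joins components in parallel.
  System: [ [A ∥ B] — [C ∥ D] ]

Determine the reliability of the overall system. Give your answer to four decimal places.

0.9605

R(A) = exp(−0.0000146 × 8760) = 0.879945
R(B) = exp(−0.00000550 × 8760) = 0.952962
R(C) = exp(−0.0000182 × 8760) = 0.852628
R(D) = exp(−0.0000300 × 8760) = 0.768896
Parallel (A and B): 1 − (1 − 0.879945)(1 − 0.952962) = 0.994353
Parallel (C and D): 1 − (1 − 0.852628)(1 − 0.768896) = 0.965942
Series ([0.994353] and [0.965942]): 0.994353 × 0.965942 = 0.9605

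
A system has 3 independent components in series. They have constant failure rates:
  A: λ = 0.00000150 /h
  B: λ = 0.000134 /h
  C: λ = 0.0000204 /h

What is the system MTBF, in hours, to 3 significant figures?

Series of exponential components: λ_sys = Σ λ_i
λ_sys = 0.00000150 + 0.000134 + 0.0000204 = 1.5590e-04 /h
MTBF = 1 / λ_sys = 6410 h

6410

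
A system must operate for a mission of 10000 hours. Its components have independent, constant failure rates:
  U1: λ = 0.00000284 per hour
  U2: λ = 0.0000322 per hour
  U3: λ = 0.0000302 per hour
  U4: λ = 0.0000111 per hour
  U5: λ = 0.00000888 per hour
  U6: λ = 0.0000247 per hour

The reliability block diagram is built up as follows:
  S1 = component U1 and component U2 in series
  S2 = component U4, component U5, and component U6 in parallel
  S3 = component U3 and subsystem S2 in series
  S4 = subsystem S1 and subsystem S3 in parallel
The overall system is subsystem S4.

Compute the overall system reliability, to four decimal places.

R(U1) = exp(−0.00000284 × 10000) = 0.971999
R(U2) = exp(−0.0000322 × 10000) = 0.724698
R(U3) = exp(−0.0000302 × 10000) = 0.739338
R(U4) = exp(−0.0000111 × 10000) = 0.894939
R(U5) = exp(−0.00000888 × 10000) = 0.915029
R(U6) = exp(−0.0000247 × 10000) = 0.781141
Series (U1 and U2): 0.971999 × 0.724698 = 0.704406
Parallel (U4, U5, and U6): 1 − (1 − 0.894939)(1 − 0.915029)(1 − 0.781141) = 0.998046
Series (U3 and [0.998046]): 0.739338 × 0.998046 = 0.737893
Parallel ([0.704406] and [0.737893]): 1 − (1 − 0.704406)(1 − 0.737893) = 0.9225

0.9225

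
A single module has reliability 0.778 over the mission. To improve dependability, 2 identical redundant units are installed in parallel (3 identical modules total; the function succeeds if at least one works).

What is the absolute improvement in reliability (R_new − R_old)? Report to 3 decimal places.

0.211

R_before = 0.778
R_after = 1 − (1 − 0.778)^3 = 0.989
ΔR = 0.989 − 0.778 = 0.211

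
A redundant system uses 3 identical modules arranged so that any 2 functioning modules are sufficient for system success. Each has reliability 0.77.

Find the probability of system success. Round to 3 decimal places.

R = Σ_{i=2}^{3} C(3,i) p^i (1−p)^{3−i} with p = 0.77
C(3,2)·0.77^2·0.23^1 = 0.40910
C(3,3)·0.77^3·0.23^0 = 0.45653
Sum = 0.866

0.866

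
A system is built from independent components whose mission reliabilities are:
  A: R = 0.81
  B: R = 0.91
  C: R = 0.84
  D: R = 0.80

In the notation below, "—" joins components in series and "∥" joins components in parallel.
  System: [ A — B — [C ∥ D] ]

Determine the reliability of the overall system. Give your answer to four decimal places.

0.7135

Parallel (C and D): 1 − (1 − 0.840000)(1 − 0.800000) = 0.968000
Series (A, B, and [0.968000]): 0.810000 × 0.910000 × 0.968000 = 0.7135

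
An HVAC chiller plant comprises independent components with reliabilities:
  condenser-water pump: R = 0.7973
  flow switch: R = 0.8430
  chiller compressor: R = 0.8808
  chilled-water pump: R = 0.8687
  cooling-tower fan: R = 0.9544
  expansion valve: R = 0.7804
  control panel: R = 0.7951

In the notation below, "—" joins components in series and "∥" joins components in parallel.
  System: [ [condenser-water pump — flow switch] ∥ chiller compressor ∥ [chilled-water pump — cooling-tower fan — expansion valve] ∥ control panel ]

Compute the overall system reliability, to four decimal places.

Series (condenser-water pump and flow switch): 0.797300 × 0.843000 = 0.672124
Series (chilled-water pump, cooling-tower fan, and expansion valve): 0.868700 × 0.954400 × 0.780400 = 0.647020
Parallel ([0.672124], chiller compressor, [0.647020], and control panel): 1 − (1 − 0.672124)(1 − 0.880800)(1 − 0.647020)(1 − 0.795100) = 0.9972

0.9972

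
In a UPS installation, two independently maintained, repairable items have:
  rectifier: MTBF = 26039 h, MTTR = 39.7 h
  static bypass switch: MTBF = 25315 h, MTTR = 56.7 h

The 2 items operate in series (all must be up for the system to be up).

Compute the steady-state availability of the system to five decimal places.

0.99625

A(rectifier) = MTBF/(MTBF+MTTR) = 26039/(26039+39.7) = 0.998478
A(static bypass switch) = MTBF/(MTBF+MTTR) = 25315/(25315+56.7) = 0.997765
Series availability: 0.998478 × 0.997765 = 0.99625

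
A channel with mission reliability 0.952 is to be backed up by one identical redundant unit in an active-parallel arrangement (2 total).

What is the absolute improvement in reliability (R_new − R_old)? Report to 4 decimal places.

0.0457

R_before = 0.952
R_after = 1 − (1 − 0.952)^2 = 0.9977
ΔR = 0.9977 − 0.952 = 0.0457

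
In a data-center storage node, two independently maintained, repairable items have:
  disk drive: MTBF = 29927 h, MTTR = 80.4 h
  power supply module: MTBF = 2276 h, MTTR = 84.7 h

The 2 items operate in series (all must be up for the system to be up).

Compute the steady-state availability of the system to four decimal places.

A(disk drive) = MTBF/(MTBF+MTTR) = 29927/(29927+80.4) = 0.997321
A(power supply module) = MTBF/(MTBF+MTTR) = 2276/(2276+84.7) = 0.964121
Series availability: 0.997321 × 0.964121 = 0.9615

0.9615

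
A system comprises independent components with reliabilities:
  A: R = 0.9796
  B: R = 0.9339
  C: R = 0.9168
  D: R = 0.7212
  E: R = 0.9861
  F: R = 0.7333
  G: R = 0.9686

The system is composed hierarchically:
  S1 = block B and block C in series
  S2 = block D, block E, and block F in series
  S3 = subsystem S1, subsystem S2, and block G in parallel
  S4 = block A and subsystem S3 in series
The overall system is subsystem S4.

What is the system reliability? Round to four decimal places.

0.9775

Series (B and C): 0.933900 × 0.916800 = 0.856200
Series (D, E, and F): 0.721200 × 0.986100 × 0.733300 = 0.521505
Parallel ([0.856200], [0.521505], and G): 1 − (1 − 0.856200)(1 − 0.521505)(1 − 0.968600) = 0.997839
Series (A and [0.997839]): 0.979600 × 0.997839 = 0.9775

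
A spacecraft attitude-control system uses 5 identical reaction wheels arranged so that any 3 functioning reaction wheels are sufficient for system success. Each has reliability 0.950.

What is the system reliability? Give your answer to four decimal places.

R = Σ_{i=3}^{5} C(5,i) p^i (1−p)^{5−i} with p = 0.950
C(5,3)·0.950^3·0.050^2 = 0.021434
C(5,4)·0.950^4·0.050^1 = 0.203627
C(5,5)·0.950^5·0.050^0 = 0.773781
Sum = 0.9988

0.9988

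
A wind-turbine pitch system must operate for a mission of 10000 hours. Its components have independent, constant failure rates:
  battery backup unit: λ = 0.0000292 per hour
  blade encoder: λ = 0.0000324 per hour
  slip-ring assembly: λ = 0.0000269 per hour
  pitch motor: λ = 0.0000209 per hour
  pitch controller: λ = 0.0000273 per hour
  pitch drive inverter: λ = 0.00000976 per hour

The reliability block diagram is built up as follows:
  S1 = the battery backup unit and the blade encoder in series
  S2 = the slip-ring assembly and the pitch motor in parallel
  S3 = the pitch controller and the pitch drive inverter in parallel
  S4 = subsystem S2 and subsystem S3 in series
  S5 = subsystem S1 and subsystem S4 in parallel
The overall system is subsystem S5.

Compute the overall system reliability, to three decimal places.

R(battery backup unit) = exp(−0.0000292 × 10000) = 0.74677
R(blade encoder) = exp(−0.0000324 × 10000) = 0.72325
R(slip-ring assembly) = exp(−0.0000269 × 10000) = 0.76414
R(pitch motor) = exp(−0.0000209 × 10000) = 0.81140
R(pitch controller) = exp(−0.0000273 × 10000) = 0.76109
R(pitch drive inverter) = exp(−0.00000976 × 10000) = 0.90701
Series (battery backup unit and blade encoder): 0.74677 × 0.72325 = 0.54010
Parallel (slip-ring assembly and pitch motor): 1 − (1 − 0.76414)(1 − 0.81140) = 0.95552
Parallel (pitch controller and pitch drive inverter): 1 − (1 − 0.76109)(1 − 0.90701) = 0.97778
Series ([0.95552] and [0.97778]): 0.95552 × 0.97778 = 0.93429
Parallel ([0.54010] and [0.93429]): 1 − (1 − 0.54010)(1 − 0.93429) = 0.970

0.970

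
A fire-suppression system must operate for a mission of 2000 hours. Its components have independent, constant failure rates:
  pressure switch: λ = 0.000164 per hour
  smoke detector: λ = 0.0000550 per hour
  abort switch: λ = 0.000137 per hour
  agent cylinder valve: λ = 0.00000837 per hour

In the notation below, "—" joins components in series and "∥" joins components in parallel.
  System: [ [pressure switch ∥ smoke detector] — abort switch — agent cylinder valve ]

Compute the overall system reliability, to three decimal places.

R(pressure switch) = exp(−0.000164 × 2000) = 0.72036
R(smoke detector) = exp(−0.0000550 × 2000) = 0.89583
R(abort switch) = exp(−0.000137 × 2000) = 0.76033
R(agent cylinder valve) = exp(−0.00000837 × 2000) = 0.98340
Parallel (pressure switch and smoke detector): 1 − (1 − 0.72036)(1 − 0.89583) = 0.97087
Series ([0.97087], abort switch, and agent cylinder valve): 0.97087 × 0.76033 × 0.98340 = 0.726

0.726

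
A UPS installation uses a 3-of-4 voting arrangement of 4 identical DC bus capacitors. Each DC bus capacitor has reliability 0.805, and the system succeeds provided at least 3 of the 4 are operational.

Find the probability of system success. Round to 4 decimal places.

0.8268

R = Σ_{i=3}^{4} C(4,i) p^i (1−p)^{4−i} with p = 0.805
C(4,3)·0.805^3·0.195^1 = 0.406895
C(4,4)·0.805^4·0.195^0 = 0.419936
Sum = 0.8268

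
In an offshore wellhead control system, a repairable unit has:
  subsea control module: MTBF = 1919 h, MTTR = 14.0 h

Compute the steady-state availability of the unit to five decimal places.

A(subsea control module) = MTBF/(MTBF+MTTR) = 1919/(1919+14.0) = 0.99276

0.99276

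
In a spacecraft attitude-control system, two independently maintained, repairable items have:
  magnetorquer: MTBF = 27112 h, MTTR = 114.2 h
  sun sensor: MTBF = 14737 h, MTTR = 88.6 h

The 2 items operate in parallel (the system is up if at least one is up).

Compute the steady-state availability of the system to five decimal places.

A(magnetorquer) = MTBF/(MTBF+MTTR) = 27112/(27112+114.2) = 0.995806
A(sun sensor) = MTBF/(MTBF+MTTR) = 14737/(14737+88.6) = 0.994024
Parallel availability: 1 − (1 − 0.995806)(1 − 0.994024) = 0.99997

0.99997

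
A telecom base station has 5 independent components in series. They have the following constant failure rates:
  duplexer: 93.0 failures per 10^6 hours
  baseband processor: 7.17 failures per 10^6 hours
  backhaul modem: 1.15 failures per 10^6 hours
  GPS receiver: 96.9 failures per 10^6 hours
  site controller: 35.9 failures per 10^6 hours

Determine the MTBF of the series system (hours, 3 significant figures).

4270

Series of exponential components: λ_sys = Σ λ_i
λ_sys = 0.0000930 + 0.00000717 + 0.00000115 + 0.0000969 + 0.0000359 = 2.3412e-04 /h
MTBF = 1 / λ_sys = 4270 h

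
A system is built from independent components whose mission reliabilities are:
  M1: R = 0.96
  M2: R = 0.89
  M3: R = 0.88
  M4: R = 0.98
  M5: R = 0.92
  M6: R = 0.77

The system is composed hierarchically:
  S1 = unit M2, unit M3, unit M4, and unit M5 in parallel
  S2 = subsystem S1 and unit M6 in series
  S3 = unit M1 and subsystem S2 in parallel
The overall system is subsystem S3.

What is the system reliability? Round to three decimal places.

0.991

Parallel (M2, M3, M4, and M5): 1 − (1 − 0.89000)(1 − 0.88000)(1 − 0.98000)(1 − 0.92000) = 0.99998
Series ([0.99998] and M6): 0.99998 × 0.77000 = 0.76998
Parallel (M1 and [0.76998]): 1 − (1 − 0.96000)(1 − 0.76998) = 0.991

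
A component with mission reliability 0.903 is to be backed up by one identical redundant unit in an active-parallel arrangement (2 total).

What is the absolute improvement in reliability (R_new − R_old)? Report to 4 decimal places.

R_before = 0.903
R_after = 1 − (1 − 0.903)^2 = 0.9906
ΔR = 0.9906 − 0.903 = 0.0876

0.0876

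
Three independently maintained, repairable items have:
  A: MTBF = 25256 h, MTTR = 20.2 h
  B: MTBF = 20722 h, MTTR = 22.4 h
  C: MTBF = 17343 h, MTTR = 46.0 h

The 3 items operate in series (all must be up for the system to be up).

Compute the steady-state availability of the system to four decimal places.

A(A) = MTBF/(MTBF+MTTR) = 25256/(25256+20.2) = 0.999201
A(B) = MTBF/(MTBF+MTTR) = 20722/(20722+22.4) = 0.998920
A(C) = MTBF/(MTBF+MTTR) = 17343/(17343+46.0) = 0.997355
Series availability: 0.999201 × 0.998920 × 0.997355 = 0.9955

0.9955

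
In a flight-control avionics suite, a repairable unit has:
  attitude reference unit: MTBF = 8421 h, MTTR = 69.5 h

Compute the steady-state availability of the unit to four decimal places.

0.9918

A(attitude reference unit) = MTBF/(MTBF+MTTR) = 8421/(8421+69.5) = 0.9918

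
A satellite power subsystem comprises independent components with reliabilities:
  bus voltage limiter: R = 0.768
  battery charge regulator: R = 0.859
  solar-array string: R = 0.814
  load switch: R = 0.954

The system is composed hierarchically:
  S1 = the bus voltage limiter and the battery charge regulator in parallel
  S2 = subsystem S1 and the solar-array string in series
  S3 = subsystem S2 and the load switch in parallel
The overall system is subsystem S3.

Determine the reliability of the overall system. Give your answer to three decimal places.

Parallel (bus voltage limiter and battery charge regulator): 1 − (1 − 0.76800)(1 − 0.85900) = 0.96729
Series ([0.96729] and solar-array string): 0.96729 × 0.81400 = 0.78737
Parallel ([0.78737] and load switch): 1 − (1 − 0.78737)(1 − 0.95400) = 0.990

0.990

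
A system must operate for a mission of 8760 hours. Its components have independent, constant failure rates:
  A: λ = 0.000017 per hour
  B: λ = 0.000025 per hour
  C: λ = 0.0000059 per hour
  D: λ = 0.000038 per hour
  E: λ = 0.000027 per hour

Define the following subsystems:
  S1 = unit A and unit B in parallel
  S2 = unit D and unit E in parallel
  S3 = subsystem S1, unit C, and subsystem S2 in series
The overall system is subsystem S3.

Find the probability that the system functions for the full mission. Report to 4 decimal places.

R(A) = exp(−0.000017 × 8760) = 0.861638
R(B) = exp(−0.000025 × 8760) = 0.803322
R(C) = exp(−0.0000059 × 8760) = 0.949629
R(D) = exp(−0.000038 × 8760) = 0.716856
R(E) = exp(−0.000027 × 8760) = 0.789370
Parallel (A and B): 1 − (1 − 0.861638)(1 − 0.803322) = 0.972787
Parallel (D and E): 1 − (1 − 0.716856)(1 − 0.789370) = 0.940361
Series ([0.972787], C, and [0.940361]): 0.972787 × 0.949629 × 0.940361 = 0.8687

0.8687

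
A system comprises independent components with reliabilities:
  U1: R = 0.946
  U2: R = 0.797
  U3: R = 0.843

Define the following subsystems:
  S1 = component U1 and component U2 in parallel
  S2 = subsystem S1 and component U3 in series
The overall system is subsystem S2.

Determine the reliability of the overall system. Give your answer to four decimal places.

Parallel (U1 and U2): 1 − (1 − 0.946000)(1 − 0.797000) = 0.989038
Series ([0.989038] and U3): 0.989038 × 0.843000 = 0.8338

0.8338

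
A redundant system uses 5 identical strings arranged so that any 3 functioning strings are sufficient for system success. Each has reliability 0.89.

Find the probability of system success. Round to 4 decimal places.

R = Σ_{i=3}^{5} C(5,i) p^i (1−p)^{5−i} with p = 0.89
C(5,3)·0.89^3·0.11^2 = 0.085301
C(5,4)·0.89^4·0.11^1 = 0.345082
C(5,5)·0.89^5·0.11^0 = 0.558406
Sum = 0.9888

0.9888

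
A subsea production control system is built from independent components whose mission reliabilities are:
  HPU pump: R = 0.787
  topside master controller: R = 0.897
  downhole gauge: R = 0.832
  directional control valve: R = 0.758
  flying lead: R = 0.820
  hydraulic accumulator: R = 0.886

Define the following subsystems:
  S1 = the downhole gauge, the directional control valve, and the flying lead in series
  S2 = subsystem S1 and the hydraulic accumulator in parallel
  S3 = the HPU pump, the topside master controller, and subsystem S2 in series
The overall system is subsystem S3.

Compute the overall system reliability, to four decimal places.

Series (downhole gauge, directional control valve, and flying lead): 0.832000 × 0.758000 × 0.820000 = 0.517138
Parallel ([0.517138] and hydraulic accumulator): 1 − (1 − 0.517138)(1 − 0.886000) = 0.944954
Series (HPU pump, topside master controller, and [0.944954]): 0.787000 × 0.897000 × 0.944954 = 0.6671

0.6671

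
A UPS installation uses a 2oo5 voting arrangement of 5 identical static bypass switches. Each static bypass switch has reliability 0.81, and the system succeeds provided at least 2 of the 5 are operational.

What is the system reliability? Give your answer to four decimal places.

R = Σ_{i=2}^{5} C(5,i) p^i (1−p)^{5−i} with p = 0.81
C(5,2)·0.81^2·0.19^3 = 0.045002
C(5,3)·0.81^3·0.19^2 = 0.191850
C(5,4)·0.81^4·0.19^1 = 0.408944
C(5,5)·0.81^5·0.19^0 = 0.348678
Sum = 0.9945

0.9945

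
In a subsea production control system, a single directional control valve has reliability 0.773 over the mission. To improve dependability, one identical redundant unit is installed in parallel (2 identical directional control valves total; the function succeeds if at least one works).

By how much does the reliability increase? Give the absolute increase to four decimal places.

0.1755

R_before = 0.773
R_after = 1 − (1 − 0.773)^2 = 0.9485
ΔR = 0.9485 − 0.773 = 0.1755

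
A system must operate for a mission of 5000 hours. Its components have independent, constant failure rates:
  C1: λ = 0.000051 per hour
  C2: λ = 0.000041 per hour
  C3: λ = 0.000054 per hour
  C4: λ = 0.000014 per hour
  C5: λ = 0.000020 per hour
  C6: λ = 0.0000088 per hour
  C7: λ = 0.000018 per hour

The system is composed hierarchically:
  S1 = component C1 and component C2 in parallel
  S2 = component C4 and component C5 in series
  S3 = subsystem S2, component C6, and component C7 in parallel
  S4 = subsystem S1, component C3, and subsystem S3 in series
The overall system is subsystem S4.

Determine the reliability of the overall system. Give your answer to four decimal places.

R(C1) = exp(−0.000051 × 5000) = 0.774916
R(C2) = exp(−0.000041 × 5000) = 0.814647
R(C3) = exp(−0.000054 × 5000) = 0.763379
R(C4) = exp(−0.000014 × 5000) = 0.932394
R(C5) = exp(−0.000020 × 5000) = 0.904837
R(C6) = exp(−0.0000088 × 5000) = 0.956954
R(C7) = exp(−0.000018 × 5000) = 0.913931
Parallel (C1 and C2): 1 − (1 − 0.774916)(1 − 0.814647) = 0.958280
Series (C4 and C5): 0.932394 × 0.904837 = 0.843665
Parallel ([0.843665], C6, and C7): 1 − (1 − 0.843665)(1 − 0.956954)(1 − 0.913931) = 0.999421
Series ([0.958280], C3, and [0.999421]): 0.958280 × 0.763379 × 0.999421 = 0.7311

0.7311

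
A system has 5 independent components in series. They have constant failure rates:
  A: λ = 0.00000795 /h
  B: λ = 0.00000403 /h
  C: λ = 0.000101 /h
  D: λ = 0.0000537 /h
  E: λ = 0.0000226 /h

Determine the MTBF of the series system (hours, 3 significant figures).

Series of exponential components: λ_sys = Σ λ_i
λ_sys = 0.00000795 + 0.00000403 + 0.000101 + 0.0000537 + 0.0000226 = 1.8928e-04 /h
MTBF = 1 / λ_sys = 5280 h

5280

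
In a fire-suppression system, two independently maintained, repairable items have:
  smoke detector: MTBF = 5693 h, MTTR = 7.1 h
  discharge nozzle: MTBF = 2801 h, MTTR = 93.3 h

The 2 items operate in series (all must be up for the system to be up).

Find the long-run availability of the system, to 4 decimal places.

0.9666

A(smoke detector) = MTBF/(MTBF+MTTR) = 5693/(5693+7.1) = 0.998754
A(discharge nozzle) = MTBF/(MTBF+MTTR) = 2801/(2801+93.3) = 0.967764
Series availability: 0.998754 × 0.967764 = 0.9666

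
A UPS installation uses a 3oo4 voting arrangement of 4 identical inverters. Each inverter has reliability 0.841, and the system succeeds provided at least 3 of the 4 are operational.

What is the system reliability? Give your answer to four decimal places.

R = Σ_{i=3}^{4} C(4,i) p^i (1−p)^{4−i} with p = 0.841
C(4,3)·0.841^3·0.159^1 = 0.378308
C(4,4)·0.841^4·0.159^0 = 0.500246
Sum = 0.8786

0.8786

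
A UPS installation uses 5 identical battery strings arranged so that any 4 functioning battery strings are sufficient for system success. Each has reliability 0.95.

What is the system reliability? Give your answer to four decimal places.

0.9774

R = Σ_{i=4}^{5} C(5,i) p^i (1−p)^{5−i} with p = 0.95
C(5,4)·0.95^4·0.05^1 = 0.203627
C(5,5)·0.95^5·0.05^0 = 0.773781
Sum = 0.9774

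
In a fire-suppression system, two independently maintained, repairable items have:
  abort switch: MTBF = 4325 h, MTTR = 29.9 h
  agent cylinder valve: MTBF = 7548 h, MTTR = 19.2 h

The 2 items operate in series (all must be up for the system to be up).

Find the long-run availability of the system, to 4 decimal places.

0.9906

A(abort switch) = MTBF/(MTBF+MTTR) = 4325/(4325+29.9) = 0.993134
A(agent cylinder valve) = MTBF/(MTBF+MTTR) = 7548/(7548+19.2) = 0.997463
Series availability: 0.993134 × 0.997463 = 0.9906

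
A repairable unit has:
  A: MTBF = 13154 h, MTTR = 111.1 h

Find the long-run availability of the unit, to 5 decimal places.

A(A) = MTBF/(MTBF+MTTR) = 13154/(13154+111.1) = 0.99162

0.99162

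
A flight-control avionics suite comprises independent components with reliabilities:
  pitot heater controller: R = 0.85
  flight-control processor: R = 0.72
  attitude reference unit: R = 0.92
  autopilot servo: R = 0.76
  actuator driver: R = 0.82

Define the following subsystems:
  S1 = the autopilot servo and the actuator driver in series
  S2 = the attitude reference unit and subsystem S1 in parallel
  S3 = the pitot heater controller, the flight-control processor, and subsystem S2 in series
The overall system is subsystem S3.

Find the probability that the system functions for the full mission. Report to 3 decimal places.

0.594

Series (autopilot servo and actuator driver): 0.76000 × 0.82000 = 0.62320
Parallel (attitude reference unit and [0.62320]): 1 − (1 − 0.92000)(1 − 0.62320) = 0.96986
Series (pitot heater controller, flight-control processor, and [0.96986]): 0.85000 × 0.72000 × 0.96986 = 0.594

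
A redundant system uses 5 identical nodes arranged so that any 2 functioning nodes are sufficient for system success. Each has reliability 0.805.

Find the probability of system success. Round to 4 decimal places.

0.9939

R = Σ_{i=2}^{5} C(5,i) p^i (1−p)^{5−i} with p = 0.805
C(5,2)·0.805^2·0.195^3 = 0.048050
C(5,3)·0.805^3·0.195^2 = 0.198361
C(5,4)·0.805^4·0.195^1 = 0.409438
C(5,5)·0.805^5·0.195^0 = 0.338049
Sum = 0.9939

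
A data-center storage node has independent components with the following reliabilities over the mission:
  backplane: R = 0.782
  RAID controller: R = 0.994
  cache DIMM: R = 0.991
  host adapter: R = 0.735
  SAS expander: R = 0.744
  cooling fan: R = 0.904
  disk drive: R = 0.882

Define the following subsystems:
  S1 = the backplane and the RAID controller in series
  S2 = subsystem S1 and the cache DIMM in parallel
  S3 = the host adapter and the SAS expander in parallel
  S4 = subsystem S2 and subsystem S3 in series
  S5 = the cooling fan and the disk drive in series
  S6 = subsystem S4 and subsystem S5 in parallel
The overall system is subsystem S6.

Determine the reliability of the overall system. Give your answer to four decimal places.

0.9859

Series (backplane and RAID controller): 0.782000 × 0.994000 = 0.777308
Parallel ([0.777308] and cache DIMM): 1 − (1 − 0.777308)(1 − 0.991000) = 0.997996
Parallel (host adapter and SAS expander): 1 − (1 − 0.735000)(1 − 0.744000) = 0.932160
Series ([0.997996] and [0.932160]): 0.997996 × 0.932160 = 0.930292
Series (cooling fan and disk drive): 0.904000 × 0.882000 = 0.797328
Parallel ([0.930292] and [0.797328]): 1 − (1 − 0.930292)(1 − 0.797328) = 0.9859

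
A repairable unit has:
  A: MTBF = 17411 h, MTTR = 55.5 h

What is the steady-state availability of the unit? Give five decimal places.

A(A) = MTBF/(MTBF+MTTR) = 17411/(17411+55.5) = 0.99682

0.99682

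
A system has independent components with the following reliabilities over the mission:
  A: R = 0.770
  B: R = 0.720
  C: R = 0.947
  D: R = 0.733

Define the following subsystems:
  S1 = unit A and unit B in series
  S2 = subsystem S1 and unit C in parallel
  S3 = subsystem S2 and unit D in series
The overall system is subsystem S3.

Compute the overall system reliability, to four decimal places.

0.7157

Series (A and B): 0.770000 × 0.720000 = 0.554400
Parallel ([0.554400] and C): 1 − (1 − 0.554400)(1 − 0.947000) = 0.976383
Series ([0.976383] and D): 0.976383 × 0.733000 = 0.7157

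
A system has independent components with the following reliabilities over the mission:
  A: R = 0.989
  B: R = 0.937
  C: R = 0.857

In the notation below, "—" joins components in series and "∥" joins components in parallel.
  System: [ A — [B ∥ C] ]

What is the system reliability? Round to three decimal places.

0.980

Parallel (B and C): 1 − (1 − 0.93700)(1 − 0.85700) = 0.99099
Series (A and [0.99099]): 0.98900 × 0.99099 = 0.980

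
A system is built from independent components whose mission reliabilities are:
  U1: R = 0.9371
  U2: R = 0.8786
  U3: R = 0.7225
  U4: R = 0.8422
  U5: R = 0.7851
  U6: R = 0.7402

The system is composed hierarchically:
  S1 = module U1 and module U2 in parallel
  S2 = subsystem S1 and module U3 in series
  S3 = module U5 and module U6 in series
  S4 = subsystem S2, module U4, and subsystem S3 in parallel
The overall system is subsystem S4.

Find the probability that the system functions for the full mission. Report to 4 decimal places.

Parallel (U1 and U2): 1 − (1 − 0.937100)(1 − 0.878600) = 0.992364
Series ([0.992364] and U3): 0.992364 × 0.722500 = 0.716983
Series (U5 and U6): 0.785100 × 0.740200 = 0.581131
Parallel ([0.716983], U4, and [0.581131]): 1 − (1 − 0.716983)(1 − 0.842200)(1 − 0.581131) = 0.9813

0.9813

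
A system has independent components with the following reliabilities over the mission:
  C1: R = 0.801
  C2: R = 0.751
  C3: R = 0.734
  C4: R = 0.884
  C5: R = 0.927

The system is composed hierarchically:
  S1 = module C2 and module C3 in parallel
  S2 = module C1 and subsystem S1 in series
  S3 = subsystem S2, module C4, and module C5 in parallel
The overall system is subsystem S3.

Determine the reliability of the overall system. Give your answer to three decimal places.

0.998

Parallel (C2 and C3): 1 − (1 − 0.75100)(1 − 0.73400) = 0.93377
Series (C1 and [0.93377]): 0.80100 × 0.93377 = 0.74795
Parallel ([0.74795], C4, and C5): 1 − (1 − 0.74795)(1 − 0.88400)(1 − 0.92700) = 0.998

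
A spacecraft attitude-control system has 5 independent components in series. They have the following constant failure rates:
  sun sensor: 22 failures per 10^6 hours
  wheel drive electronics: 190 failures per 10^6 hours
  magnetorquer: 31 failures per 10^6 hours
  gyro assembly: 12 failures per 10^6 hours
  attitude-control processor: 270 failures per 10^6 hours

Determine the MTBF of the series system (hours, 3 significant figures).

1900

Series of exponential components: λ_sys = Σ λ_i
λ_sys = 0.000022 + 0.00019 + 0.000031 + 0.000012 + 0.00027 = 5.2500e-04 /h
MTBF = 1 / λ_sys = 1900 h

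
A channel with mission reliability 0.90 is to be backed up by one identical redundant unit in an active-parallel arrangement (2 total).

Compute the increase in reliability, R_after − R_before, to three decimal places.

R_before = 0.90
R_after = 1 − (1 − 0.90)^2 = 0.990
ΔR = 0.990 − 0.90 = 0.090

0.090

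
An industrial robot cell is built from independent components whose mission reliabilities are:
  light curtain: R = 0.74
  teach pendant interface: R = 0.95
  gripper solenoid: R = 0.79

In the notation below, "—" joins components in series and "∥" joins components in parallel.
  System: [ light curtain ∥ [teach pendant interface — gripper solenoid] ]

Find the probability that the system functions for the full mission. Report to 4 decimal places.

0.9351

Series (teach pendant interface and gripper solenoid): 0.950000 × 0.790000 = 0.750500
Parallel (light curtain and [0.750500]): 1 − (1 − 0.740000)(1 − 0.750500) = 0.9351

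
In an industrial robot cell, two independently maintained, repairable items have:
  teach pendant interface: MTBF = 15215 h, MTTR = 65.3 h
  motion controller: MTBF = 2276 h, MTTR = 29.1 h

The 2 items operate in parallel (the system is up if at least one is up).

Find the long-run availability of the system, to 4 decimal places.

A(teach pendant interface) = MTBF/(MTBF+MTTR) = 15215/(15215+65.3) = 0.995727
A(motion controller) = MTBF/(MTBF+MTTR) = 2276/(2276+29.1) = 0.987376
Parallel availability: 1 − (1 − 0.995727)(1 − 0.987376) = 0.9999

0.9999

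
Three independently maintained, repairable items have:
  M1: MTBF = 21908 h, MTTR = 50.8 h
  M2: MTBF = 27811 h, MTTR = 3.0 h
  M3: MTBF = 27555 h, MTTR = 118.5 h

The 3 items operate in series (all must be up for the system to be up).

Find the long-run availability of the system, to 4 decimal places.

0.9933

A(M1) = MTBF/(MTBF+MTTR) = 21908/(21908+50.8) = 0.997687
A(M2) = MTBF/(MTBF+MTTR) = 27811/(27811+3.0) = 0.999892
A(M3) = MTBF/(MTBF+MTTR) = 27555/(27555+118.5) = 0.995718
Series availability: 0.997687 × 0.999892 × 0.995718 = 0.9933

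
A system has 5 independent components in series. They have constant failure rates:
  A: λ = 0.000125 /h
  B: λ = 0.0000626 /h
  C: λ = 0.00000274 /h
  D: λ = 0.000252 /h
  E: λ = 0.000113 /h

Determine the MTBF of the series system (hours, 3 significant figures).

Series of exponential components: λ_sys = Σ λ_i
λ_sys = 0.000125 + 0.0000626 + 0.00000274 + 0.000252 + 0.000113 = 5.5534e-04 /h
MTBF = 1 / λ_sys = 1800 h

1800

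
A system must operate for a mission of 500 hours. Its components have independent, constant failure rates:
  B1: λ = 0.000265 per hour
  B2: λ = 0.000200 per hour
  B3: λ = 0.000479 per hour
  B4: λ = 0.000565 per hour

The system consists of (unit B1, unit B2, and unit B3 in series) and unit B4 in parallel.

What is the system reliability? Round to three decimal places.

0.907

R(B1) = exp(−0.000265 × 500) = 0.87590
R(B2) = exp(−0.000200 × 500) = 0.90484
R(B3) = exp(−0.000479 × 500) = 0.78702
R(B4) = exp(−0.000565 × 500) = 0.75390
Series (B1, B2, and B3): 0.87590 × 0.90484 × 0.78702 = 0.62375
Parallel ([0.62375] and B4): 1 − (1 − 0.62375)(1 − 0.75390) = 0.907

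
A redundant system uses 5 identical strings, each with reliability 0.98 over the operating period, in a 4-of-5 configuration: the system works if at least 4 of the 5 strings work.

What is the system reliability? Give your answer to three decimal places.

R = Σ_{i=4}^{5} C(5,i) p^i (1−p)^{5−i} with p = 0.98
C(5,4)·0.98^4·0.02^1 = 0.09224
C(5,5)·0.98^5·0.02^0 = 0.90392
Sum = 0.996

0.996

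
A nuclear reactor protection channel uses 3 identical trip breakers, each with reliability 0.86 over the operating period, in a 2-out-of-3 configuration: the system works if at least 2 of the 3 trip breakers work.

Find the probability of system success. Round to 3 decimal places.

R = Σ_{i=2}^{3} C(3,i) p^i (1−p)^{3−i} with p = 0.86
C(3,2)·0.86^2·0.14^1 = 0.31063
C(3,3)·0.86^3·0.14^0 = 0.63606
Sum = 0.947

0.947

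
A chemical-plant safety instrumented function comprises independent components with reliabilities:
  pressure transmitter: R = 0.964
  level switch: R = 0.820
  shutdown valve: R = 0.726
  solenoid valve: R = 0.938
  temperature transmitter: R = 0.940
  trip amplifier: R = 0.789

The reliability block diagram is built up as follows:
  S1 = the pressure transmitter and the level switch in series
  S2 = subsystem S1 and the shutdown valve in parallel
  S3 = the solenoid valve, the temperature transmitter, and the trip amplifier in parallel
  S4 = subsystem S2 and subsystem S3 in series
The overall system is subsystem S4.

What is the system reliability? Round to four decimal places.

Series (pressure transmitter and level switch): 0.964000 × 0.820000 = 0.790480
Parallel ([0.790480] and shutdown valve): 1 − (1 − 0.790480)(1 − 0.726000) = 0.942592
Parallel (solenoid valve, temperature transmitter, and trip amplifier): 1 − (1 − 0.938000)(1 − 0.940000)(1 − 0.789000) = 0.999215
Series ([0.942592] and [0.999215]): 0.942592 × 0.999215 = 0.9419

0.9419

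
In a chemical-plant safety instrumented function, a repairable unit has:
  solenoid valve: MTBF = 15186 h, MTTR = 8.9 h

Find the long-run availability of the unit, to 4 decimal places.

A(solenoid valve) = MTBF/(MTBF+MTTR) = 15186/(15186+8.9) = 0.9994

0.9994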